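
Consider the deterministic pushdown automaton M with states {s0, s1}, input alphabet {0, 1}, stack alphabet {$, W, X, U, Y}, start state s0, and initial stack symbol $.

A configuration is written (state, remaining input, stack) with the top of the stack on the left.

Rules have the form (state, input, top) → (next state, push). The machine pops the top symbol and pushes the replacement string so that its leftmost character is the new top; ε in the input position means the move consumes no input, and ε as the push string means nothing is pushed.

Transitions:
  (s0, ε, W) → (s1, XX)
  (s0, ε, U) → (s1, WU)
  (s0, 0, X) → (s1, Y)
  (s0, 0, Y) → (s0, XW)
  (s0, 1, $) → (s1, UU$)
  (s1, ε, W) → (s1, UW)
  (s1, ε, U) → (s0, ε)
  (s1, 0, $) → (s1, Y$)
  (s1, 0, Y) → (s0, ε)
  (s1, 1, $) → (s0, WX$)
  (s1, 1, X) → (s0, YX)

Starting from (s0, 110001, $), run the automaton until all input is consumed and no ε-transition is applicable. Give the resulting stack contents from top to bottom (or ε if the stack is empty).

(s0, 110001, $) ⊢ (s1, 10001, UU$) ⊢ (s0, 10001, U$) ⊢ (s1, 10001, WU$) ⊢ (s1, 10001, UWU$) ⊢ (s0, 10001, WU$) ⊢ (s1, 10001, XXU$) ⊢ (s0, 0001, YXXU$) ⊢ (s0, 001, XWXXU$) ⊢ (s1, 01, YWXXU$) ⊢ (s0, 1, WXXU$) ⊢ (s1, 1, XXXXU$) ⊢ (s0, ε, YXXXXU$)
All input consumed in state s0 with stack YXXXXU$.

YXXXXU$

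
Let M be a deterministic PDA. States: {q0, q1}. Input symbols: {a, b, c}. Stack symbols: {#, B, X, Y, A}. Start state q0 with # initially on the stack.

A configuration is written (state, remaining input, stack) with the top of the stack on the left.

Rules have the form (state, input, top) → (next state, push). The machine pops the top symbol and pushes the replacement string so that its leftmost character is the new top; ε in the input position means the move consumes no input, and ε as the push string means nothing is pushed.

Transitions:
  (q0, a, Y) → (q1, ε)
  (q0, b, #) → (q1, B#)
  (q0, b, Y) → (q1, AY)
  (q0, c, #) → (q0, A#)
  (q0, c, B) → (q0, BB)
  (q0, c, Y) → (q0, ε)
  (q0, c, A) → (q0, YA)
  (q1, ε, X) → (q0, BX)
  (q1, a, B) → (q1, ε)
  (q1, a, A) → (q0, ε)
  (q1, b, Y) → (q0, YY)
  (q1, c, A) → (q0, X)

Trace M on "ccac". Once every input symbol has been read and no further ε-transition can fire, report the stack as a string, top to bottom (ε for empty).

(q0, ccac, #)
  read c, top #: go to q0, push A# → (q0, cac, A#)
  read c, top A: go to q0, push YA → (q0, ac, YA#)
  read a, top Y: go to q1, push ε → (q1, c, A#)
  read c, top A: go to q0, push X → (q0, ε, X#)
All input consumed in state q0 with stack X#.

X#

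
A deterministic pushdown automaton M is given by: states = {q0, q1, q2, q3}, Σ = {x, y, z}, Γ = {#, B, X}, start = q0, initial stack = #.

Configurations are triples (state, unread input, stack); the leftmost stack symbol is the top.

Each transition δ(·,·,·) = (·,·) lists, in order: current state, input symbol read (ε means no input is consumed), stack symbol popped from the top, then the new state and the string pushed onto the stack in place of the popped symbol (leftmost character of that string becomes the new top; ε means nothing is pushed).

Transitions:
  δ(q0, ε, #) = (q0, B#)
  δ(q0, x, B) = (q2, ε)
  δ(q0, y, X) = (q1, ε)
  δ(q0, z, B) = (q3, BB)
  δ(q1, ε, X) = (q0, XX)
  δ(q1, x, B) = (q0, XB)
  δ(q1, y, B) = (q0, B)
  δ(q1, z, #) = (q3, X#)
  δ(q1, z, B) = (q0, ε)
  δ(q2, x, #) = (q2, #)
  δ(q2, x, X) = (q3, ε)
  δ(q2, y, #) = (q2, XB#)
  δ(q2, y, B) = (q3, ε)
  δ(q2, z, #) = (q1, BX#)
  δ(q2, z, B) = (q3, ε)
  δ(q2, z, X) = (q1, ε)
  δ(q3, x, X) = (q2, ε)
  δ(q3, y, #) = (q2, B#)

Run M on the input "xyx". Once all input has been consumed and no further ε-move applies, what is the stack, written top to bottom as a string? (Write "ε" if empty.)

B#

(q0, xyx, #)
  ε-move, top #: go to q0, push B# → (q0, xyx, B#)
  read x, top B: go to q2, push ε → (q2, yx, #)
  read y, top #: go to q2, push XB# → (q2, x, XB#)
  read x, top X: go to q3, push ε → (q3, ε, B#)
All input consumed in state q3 with stack B#.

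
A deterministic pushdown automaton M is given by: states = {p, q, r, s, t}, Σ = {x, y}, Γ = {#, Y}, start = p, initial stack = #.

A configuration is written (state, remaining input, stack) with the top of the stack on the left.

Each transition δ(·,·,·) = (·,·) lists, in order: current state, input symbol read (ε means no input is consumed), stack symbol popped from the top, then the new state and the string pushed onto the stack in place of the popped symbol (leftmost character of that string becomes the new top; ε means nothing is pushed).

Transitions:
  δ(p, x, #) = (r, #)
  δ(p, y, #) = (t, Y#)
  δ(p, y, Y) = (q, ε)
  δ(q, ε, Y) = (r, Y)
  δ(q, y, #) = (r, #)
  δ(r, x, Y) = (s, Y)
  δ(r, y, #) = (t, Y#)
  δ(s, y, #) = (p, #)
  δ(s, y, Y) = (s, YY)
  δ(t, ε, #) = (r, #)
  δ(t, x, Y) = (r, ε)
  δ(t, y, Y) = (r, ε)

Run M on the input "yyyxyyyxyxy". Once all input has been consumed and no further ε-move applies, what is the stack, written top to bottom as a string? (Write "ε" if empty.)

(p, yyyxyyyxyxy, #) ⊢ (t, yyxyyyxyxy, Y#) ⊢ (r, yxyyyxyxy, #) ⊢ (t, xyyyxyxy, Y#) ⊢ (r, yyyxyxy, #) ⊢ (t, yyxyxy, Y#) ⊢ (r, yxyxy, #) ⊢ (t, xyxy, Y#) ⊢ (r, yxy, #) ⊢ (t, xy, Y#) ⊢ (r, y, #) ⊢ (t, ε, Y#)
All input consumed in state t with stack Y#.

Y#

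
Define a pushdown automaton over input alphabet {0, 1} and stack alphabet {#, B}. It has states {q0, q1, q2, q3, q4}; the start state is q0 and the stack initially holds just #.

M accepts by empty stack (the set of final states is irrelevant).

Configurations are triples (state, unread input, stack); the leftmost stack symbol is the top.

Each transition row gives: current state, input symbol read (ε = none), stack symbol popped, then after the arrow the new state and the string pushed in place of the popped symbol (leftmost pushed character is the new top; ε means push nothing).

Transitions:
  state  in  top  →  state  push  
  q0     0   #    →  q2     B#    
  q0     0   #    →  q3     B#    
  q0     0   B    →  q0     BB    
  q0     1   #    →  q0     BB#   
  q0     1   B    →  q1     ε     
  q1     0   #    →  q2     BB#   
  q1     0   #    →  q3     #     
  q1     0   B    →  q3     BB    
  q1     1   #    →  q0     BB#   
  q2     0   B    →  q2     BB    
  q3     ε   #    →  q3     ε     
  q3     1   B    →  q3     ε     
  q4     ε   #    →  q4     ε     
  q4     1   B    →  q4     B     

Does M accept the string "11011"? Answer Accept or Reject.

One accepting computation: (q0, 11011, #) ⊢ (q0, 1011, BB#) ⊢ (q1, 011, B#) ⊢ (q3, 11, BB#) ⊢ (q3, 1, B#) ⊢ (q3, ε, #) ⊢ (q3, ε, ε)
All input consumed and the stack is empty.

Accept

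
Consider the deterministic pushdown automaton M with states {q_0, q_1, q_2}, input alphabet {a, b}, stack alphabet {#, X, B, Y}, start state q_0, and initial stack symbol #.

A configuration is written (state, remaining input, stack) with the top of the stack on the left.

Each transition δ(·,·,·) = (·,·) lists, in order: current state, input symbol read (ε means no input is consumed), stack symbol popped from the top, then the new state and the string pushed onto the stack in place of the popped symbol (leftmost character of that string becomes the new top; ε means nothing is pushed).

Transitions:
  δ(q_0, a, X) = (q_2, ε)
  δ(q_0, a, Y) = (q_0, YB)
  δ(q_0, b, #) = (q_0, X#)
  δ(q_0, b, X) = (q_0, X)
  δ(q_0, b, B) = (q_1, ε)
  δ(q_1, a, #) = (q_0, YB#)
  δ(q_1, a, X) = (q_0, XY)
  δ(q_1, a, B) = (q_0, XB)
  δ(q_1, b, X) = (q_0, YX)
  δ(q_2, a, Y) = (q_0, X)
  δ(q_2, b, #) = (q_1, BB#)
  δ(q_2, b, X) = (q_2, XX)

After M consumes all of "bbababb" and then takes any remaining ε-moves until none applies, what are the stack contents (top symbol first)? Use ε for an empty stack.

(q_0, bbababb, #)
  read b, top #: go to q_0, push X# → (q_0, bababb, X#)
  read b, top X: go to q_0, push X → (q_0, ababb, X#)
  read a, top X: go to q_2, push ε → (q_2, babb, #)
  read b, top #: go to q_1, push BB# → (q_1, abb, BB#)
  read a, top B: go to q_0, push XB → (q_0, bb, XBB#)
  read b, top X: go to q_0, push X → (q_0, b, XBB#)
  read b, top X: go to q_0, push X → (q_0, ε, XBB#)
All input consumed in state q_0 with stack XBB#.

XBB#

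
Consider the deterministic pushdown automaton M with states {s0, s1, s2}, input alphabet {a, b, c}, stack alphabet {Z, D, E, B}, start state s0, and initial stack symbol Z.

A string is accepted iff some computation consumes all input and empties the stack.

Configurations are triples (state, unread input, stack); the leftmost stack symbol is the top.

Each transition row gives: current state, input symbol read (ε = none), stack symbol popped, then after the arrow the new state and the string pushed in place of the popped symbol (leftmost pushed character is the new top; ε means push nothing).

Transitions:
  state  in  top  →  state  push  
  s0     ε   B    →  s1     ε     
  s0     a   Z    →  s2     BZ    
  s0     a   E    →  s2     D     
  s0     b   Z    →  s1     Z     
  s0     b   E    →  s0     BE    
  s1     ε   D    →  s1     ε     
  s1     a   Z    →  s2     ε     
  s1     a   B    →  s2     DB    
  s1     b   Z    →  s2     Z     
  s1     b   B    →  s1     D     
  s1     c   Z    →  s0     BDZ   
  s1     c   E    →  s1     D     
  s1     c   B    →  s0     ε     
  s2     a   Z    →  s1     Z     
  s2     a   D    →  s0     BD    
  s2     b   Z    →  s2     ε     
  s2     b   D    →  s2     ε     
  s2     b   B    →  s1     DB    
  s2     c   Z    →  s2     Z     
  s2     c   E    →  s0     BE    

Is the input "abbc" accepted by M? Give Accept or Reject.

(s0, abbc, Z)
  read a, top Z: go to s2, push BZ → (s2, bbc, BZ)
  read b, top B: go to s1, push DB → (s1, bc, DBZ)
  ε-move, top D: go to s1, push ε → (s1, bc, BZ)
  read b, top B: go to s1, push D → (s1, c, DZ)
  ε-move, top D: go to s1, push ε → (s1, c, Z)
  read c, top Z: go to s0, push BDZ → (s0, ε, BDZ)
  ε-move, top B: go to s1, push ε → (s1, ε, DZ)
  ε-move, top D: go to s1, push ε → (s1, ε, Z)
All input consumed; stack is Z, not empty, and no further ε-move applies.

Reject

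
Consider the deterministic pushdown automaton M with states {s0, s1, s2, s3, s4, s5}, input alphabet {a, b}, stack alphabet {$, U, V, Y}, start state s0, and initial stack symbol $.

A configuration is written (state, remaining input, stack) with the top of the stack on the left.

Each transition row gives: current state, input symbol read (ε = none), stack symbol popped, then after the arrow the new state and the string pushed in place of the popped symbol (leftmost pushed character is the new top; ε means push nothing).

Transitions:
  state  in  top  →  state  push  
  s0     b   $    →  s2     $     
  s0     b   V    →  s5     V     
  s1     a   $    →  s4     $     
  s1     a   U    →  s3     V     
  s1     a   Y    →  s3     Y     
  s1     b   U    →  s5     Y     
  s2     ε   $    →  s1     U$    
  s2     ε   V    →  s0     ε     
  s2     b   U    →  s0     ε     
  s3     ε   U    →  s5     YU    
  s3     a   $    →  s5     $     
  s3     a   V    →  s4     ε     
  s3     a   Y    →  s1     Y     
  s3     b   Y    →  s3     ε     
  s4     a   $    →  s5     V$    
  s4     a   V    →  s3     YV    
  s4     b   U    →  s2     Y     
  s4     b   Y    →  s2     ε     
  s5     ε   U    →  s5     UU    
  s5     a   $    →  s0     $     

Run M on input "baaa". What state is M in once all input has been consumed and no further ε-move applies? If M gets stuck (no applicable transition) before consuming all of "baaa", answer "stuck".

(s0, baaa, $)
  read b, top $: go to s2, push $ → (s2, aaa, $)
  ε-move, top $: go to s1, push U$ → (s1, aaa, U$)
  read a, top U: go to s3, push V → (s3, aa, V$)
  read a, top V: go to s4, push ε → (s4, a, $)
  read a, top $: go to s5, push V$ → (s5, ε, V$)
All input consumed; M is in state s5.

s5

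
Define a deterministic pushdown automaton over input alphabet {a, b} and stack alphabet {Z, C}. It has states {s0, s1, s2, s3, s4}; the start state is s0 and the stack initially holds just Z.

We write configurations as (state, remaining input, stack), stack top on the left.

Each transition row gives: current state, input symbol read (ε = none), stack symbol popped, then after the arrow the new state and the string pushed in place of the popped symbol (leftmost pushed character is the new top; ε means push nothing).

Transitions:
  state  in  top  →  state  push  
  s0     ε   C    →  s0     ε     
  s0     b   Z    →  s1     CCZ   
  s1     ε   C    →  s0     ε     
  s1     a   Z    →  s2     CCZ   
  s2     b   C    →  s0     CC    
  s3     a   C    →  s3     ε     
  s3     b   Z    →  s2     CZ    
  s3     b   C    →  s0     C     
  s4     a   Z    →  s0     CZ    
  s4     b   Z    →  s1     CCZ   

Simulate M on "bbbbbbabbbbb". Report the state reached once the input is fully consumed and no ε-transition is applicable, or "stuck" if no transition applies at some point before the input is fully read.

(s0, bbbbbbabbbbb, Z) ⊢ (s1, bbbbbabbbbb, CCZ) ⊢ (s0, bbbbbabbbbb, CZ) ⊢ (s0, bbbbbabbbbb, Z) ⊢ (s1, bbbbabbbbb, CCZ) ⊢ (s0, bbbbabbbbb, CZ) ⊢ (s0, bbbbabbbbb, Z) ⊢ (s1, bbbabbbbb, CCZ) ⊢ (s0, bbbabbbbb, CZ) ⊢ (s0, bbbabbbbb, Z) ⊢ (s1, bbabbbbb, CCZ) ⊢ (s0, bbabbbbb, CZ) ⊢ (s0, bbabbbbb, Z) ⊢ (s1, babbbbb, CCZ) ⊢ (s0, babbbbb, CZ) ⊢ (s0, babbbbb, Z) ⊢ (s1, abbbbb, CCZ) ⊢ (s0, abbbbb, CZ) ⊢ (s0, abbbbb, Z)
No transition for (s0, a, top Z); M blocks with input abbbbb remaining.

stuck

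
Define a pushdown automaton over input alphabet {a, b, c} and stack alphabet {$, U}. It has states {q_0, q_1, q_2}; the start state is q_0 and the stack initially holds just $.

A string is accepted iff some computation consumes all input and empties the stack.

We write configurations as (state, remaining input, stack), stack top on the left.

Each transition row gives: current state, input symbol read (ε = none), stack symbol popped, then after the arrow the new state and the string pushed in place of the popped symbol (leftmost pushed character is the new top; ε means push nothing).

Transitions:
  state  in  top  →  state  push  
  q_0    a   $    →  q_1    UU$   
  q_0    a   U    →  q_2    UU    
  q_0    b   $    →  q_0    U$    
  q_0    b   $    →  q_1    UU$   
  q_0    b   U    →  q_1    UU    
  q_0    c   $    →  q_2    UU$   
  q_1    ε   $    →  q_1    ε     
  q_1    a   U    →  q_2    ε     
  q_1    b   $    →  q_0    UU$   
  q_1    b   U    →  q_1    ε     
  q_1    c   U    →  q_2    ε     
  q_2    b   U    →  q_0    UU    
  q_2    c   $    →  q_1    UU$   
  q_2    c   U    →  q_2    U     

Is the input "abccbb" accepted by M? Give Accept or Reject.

Accept

One accepting computation: (q_0, abccbb, $) ⊢ (q_1, bccbb, UU$) ⊢ (q_1, ccbb, U$) ⊢ (q_2, cbb, $) ⊢ (q_1, bb, UU$) ⊢ (q_1, b, U$) ⊢ (q_1, ε, $) ⊢ (q_1, ε, ε)
All input consumed and the stack is empty.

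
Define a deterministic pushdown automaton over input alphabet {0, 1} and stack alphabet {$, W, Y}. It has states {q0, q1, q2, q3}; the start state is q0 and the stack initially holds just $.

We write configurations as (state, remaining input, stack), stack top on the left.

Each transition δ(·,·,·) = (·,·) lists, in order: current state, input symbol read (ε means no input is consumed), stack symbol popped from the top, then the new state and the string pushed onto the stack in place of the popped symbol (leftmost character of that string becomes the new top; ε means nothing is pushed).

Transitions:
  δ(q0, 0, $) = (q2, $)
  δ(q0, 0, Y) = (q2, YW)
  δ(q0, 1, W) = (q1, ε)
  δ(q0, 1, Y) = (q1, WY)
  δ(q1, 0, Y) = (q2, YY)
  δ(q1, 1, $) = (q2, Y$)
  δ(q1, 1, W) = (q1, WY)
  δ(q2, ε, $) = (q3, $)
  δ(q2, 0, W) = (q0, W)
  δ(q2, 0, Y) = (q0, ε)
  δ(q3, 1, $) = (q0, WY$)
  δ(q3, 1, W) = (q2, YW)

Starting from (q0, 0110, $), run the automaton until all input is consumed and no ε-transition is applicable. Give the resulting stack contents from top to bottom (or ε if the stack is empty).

YY$

(q0, 0110, $)
  read 0, top $: go to q2, push $ → (q2, 110, $)
  ε-move, top $: go to q3, push $ → (q3, 110, $)
  read 1, top $: go to q0, push WY$ → (q0, 10, WY$)
  read 1, top W: go to q1, push ε → (q1, 0, Y$)
  read 0, top Y: go to q2, push YY → (q2, ε, YY$)
All input consumed in state q2 with stack YY$.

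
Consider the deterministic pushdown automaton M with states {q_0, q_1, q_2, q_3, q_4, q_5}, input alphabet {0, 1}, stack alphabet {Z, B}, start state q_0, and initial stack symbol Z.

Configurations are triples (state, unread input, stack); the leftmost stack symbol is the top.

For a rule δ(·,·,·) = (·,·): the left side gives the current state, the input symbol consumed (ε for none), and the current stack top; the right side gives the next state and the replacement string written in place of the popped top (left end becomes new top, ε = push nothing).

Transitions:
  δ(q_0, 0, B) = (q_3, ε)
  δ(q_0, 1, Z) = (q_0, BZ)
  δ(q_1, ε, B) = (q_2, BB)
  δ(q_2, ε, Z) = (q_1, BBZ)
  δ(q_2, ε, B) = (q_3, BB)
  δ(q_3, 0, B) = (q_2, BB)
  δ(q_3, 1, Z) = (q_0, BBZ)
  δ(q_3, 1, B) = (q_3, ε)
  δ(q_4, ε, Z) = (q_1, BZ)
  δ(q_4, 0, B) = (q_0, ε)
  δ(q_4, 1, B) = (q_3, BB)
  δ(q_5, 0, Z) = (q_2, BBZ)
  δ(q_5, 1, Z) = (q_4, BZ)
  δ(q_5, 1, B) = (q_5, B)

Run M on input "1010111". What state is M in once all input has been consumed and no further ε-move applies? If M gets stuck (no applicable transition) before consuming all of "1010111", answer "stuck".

(q_0, 1010111, Z)
  read 1, top Z: go to q_0, push BZ → (q_0, 010111, BZ)
  read 0, top B: go to q_3, push ε → (q_3, 10111, Z)
  read 1, top Z: go to q_0, push BBZ → (q_0, 0111, BBZ)
  read 0, top B: go to q_3, push ε → (q_3, 111, BZ)
  read 1, top B: go to q_3, push ε → (q_3, 11, Z)
  read 1, top Z: go to q_0, push BBZ → (q_0, 1, BBZ)
No transition for (q_0, 1, top B); M blocks with input 1 remaining.

stuck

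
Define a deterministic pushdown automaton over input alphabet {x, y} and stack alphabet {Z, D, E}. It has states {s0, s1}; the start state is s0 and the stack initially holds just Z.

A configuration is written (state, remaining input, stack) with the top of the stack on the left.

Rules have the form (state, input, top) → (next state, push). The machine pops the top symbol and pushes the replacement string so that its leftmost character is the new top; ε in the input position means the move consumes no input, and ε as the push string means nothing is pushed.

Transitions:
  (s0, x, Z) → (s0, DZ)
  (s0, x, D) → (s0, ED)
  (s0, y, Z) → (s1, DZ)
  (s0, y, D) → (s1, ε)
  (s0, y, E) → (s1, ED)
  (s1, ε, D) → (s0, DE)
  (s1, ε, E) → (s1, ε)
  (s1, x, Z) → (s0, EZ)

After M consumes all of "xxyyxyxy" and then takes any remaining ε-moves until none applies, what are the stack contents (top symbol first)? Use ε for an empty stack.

DEDEDEZ

(s0, xxyyxyxy, Z)
  read x, top Z: go to s0, push DZ → (s0, xyyxyxy, DZ)
  read x, top D: go to s0, push ED → (s0, yyxyxy, EDZ)
  read y, top E: go to s1, push ED → (s1, yxyxy, EDDZ)
  ε-move, top E: go to s1, push ε → (s1, yxyxy, DDZ)
  ε-move, top D: go to s0, push DE → (s0, yxyxy, DEDZ)
  read y, top D: go to s1, push ε → (s1, xyxy, EDZ)
  ε-move, top E: go to s1, push ε → (s1, xyxy, DZ)
  ε-move, top D: go to s0, push DE → (s0, xyxy, DEZ)
  read x, top D: go to s0, push ED → (s0, yxy, EDEZ)
  read y, top E: go to s1, push ED → (s1, xy, EDDEZ)
  ε-move, top E: go to s1, push ε → (s1, xy, DDEZ)
  ε-move, top D: go to s0, push DE → (s0, xy, DEDEZ)
  read x, top D: go to s0, push ED → (s0, y, EDEDEZ)
  read y, top E: go to s1, push ED → (s1, ε, EDDEDEZ)
  ε-move, top E: go to s1, push ε → (s1, ε, DDEDEZ)
  ε-move, top D: go to s0, push DE → (s0, ε, DEDEDEZ)
All input consumed in state s0 with stack DEDEDEZ.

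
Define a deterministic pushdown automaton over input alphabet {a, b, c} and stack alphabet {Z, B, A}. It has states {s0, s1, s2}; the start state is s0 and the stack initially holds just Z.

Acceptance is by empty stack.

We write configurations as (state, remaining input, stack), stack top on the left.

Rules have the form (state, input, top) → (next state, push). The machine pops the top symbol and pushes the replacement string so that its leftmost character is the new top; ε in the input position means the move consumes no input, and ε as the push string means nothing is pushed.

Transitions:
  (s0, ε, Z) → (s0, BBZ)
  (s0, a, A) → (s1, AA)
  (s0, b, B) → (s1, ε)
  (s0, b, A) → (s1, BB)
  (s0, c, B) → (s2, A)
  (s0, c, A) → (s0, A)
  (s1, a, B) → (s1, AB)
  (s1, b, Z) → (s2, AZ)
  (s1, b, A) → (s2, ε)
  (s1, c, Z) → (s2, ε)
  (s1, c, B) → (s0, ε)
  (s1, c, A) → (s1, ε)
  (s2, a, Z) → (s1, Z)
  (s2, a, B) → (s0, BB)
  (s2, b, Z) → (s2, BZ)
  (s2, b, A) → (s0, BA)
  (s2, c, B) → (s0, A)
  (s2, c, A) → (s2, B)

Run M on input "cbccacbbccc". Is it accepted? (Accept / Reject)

Reject

(s0, cbccacbbccc, Z)
  ε-move, top Z: go to s0, push BBZ → (s0, cbccacbbccc, BBZ)
  read c, top B: go to s2, push A → (s2, bccacbbccc, ABZ)
  read b, top A: go to s0, push BA → (s0, ccacbbccc, BABZ)
  read c, top B: go to s2, push A → (s2, cacbbccc, AABZ)
  read c, top A: go to s2, push B → (s2, acbbccc, BABZ)
  read a, top B: go to s0, push BB → (s0, cbbccc, BBABZ)
  read c, top B: go to s2, push A → (s2, bbccc, ABABZ)
  read b, top A: go to s0, push BA → (s0, bccc, BABABZ)
  read b, top B: go to s1, push ε → (s1, ccc, ABABZ)
  read c, top A: go to s1, push ε → (s1, cc, BABZ)
  read c, top B: go to s0, push ε → (s0, c, ABZ)
  read c, top A: go to s0, push A → (s0, ε, ABZ)
All input consumed; stack is ABZ, not empty, and no further ε-move applies.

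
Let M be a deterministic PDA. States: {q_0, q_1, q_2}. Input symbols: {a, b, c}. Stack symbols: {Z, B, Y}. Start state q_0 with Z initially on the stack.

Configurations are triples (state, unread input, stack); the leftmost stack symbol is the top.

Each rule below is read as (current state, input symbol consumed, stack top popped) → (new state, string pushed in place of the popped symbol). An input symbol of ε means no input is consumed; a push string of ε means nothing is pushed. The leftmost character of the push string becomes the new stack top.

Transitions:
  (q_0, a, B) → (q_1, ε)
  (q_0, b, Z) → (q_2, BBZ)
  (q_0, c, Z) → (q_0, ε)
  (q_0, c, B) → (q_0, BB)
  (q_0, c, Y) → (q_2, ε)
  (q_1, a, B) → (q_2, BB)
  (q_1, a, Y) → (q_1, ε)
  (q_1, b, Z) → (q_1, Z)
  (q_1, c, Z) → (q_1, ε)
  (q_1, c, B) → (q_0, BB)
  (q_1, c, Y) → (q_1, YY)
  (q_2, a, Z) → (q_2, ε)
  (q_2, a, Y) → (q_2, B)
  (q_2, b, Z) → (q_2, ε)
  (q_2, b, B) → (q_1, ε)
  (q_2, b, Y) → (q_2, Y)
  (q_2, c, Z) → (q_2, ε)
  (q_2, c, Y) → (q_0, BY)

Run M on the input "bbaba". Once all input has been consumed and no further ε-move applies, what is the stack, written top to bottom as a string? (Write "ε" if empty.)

BBZ

(q_0, bbaba, Z)
  read b, top Z: go to q_2, push BBZ → (q_2, baba, BBZ)
  read b, top B: go to q_1, push ε → (q_1, aba, BZ)
  read a, top B: go to q_2, push BB → (q_2, ba, BBZ)
  read b, top B: go to q_1, push ε → (q_1, a, BZ)
  read a, top B: go to q_2, push BB → (q_2, ε, BBZ)
All input consumed in state q_2 with stack BBZ.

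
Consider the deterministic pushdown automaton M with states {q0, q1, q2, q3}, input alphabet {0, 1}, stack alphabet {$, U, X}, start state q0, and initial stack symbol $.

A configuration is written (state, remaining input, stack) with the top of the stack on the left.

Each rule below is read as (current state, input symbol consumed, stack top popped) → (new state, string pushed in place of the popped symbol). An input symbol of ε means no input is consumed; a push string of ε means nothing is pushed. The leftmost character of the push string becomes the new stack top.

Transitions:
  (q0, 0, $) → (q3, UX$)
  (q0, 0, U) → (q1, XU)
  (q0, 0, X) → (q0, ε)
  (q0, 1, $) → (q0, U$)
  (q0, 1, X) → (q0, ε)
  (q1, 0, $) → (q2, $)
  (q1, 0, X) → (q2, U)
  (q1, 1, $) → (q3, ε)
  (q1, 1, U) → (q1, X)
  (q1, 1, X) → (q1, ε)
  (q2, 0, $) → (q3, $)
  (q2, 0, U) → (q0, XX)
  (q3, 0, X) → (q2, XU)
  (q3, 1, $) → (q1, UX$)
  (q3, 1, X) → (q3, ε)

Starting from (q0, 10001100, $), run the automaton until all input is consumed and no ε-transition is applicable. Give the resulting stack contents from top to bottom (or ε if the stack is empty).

(q0, 10001100, $)
  read 1, top $: go to q0, push U$ → (q0, 0001100, U$)
  read 0, top U: go to q1, push XU → (q1, 001100, XU$)
  read 0, top X: go to q2, push U → (q2, 01100, UU$)
  read 0, top U: go to q0, push XX → (q0, 1100, XXU$)
  read 1, top X: go to q0, push ε → (q0, 100, XU$)
  read 1, top X: go to q0, push ε → (q0, 00, U$)
  read 0, top U: go to q1, push XU → (q1, 0, XU$)
  read 0, top X: go to q2, push U → (q2, ε, UU$)
All input consumed in state q2 with stack UU$.

UU$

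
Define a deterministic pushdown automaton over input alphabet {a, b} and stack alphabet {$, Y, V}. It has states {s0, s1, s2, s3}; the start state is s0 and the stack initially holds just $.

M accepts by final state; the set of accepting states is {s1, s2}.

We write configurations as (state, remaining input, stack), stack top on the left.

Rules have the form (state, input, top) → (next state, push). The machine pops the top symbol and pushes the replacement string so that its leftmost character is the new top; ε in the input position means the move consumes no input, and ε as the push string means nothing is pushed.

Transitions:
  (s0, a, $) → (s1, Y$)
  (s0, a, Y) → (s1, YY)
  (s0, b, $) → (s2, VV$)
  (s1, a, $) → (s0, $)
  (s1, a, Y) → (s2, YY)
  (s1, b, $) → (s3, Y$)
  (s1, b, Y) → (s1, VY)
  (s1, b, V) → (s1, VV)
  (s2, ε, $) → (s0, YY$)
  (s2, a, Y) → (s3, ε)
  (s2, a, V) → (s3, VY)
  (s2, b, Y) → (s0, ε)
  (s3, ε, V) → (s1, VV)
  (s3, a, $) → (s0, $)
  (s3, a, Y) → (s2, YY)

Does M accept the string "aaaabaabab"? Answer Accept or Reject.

Accept

(s0, aaaabaabab, $) ⊢ (s1, aaabaabab, Y$) ⊢ (s2, aabaabab, YY$) ⊢ (s3, abaabab, Y$) ⊢ (s2, baabab, YY$) ⊢ (s0, aabab, Y$) ⊢ (s1, abab, YY$) ⊢ (s2, bab, YYY$) ⊢ (s0, ab, YY$) ⊢ (s1, b, YYY$) ⊢ (s1, ε, VYYY$)
All input consumed; state s1 ∈ F.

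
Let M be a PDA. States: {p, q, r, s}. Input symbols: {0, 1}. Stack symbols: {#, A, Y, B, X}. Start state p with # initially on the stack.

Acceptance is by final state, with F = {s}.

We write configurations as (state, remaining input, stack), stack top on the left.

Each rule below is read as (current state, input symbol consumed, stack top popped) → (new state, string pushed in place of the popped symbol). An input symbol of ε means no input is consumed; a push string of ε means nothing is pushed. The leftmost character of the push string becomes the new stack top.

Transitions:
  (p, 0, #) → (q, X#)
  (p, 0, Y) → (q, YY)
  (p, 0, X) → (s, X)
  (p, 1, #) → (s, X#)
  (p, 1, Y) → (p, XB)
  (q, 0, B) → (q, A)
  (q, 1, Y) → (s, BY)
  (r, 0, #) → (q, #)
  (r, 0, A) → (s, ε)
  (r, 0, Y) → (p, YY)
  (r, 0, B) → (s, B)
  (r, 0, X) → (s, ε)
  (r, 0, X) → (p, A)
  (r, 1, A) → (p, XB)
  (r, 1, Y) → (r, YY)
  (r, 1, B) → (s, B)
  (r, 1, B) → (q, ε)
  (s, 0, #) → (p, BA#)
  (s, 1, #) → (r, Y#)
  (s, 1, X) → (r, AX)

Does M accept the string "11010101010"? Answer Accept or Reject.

Accept

One accepting computation: (p, 11010101010, #) ⊢ (s, 1010101010, X#) ⊢ (r, 010101010, AX#) ⊢ (s, 10101010, X#) ⊢ (r, 0101010, AX#) ⊢ (s, 101010, X#) ⊢ (r, 01010, AX#) ⊢ (s, 1010, X#) ⊢ (r, 010, AX#) ⊢ (s, 10, X#) ⊢ (r, 0, AX#) ⊢ (s, ε, X#)
All input consumed and state s ∈ F.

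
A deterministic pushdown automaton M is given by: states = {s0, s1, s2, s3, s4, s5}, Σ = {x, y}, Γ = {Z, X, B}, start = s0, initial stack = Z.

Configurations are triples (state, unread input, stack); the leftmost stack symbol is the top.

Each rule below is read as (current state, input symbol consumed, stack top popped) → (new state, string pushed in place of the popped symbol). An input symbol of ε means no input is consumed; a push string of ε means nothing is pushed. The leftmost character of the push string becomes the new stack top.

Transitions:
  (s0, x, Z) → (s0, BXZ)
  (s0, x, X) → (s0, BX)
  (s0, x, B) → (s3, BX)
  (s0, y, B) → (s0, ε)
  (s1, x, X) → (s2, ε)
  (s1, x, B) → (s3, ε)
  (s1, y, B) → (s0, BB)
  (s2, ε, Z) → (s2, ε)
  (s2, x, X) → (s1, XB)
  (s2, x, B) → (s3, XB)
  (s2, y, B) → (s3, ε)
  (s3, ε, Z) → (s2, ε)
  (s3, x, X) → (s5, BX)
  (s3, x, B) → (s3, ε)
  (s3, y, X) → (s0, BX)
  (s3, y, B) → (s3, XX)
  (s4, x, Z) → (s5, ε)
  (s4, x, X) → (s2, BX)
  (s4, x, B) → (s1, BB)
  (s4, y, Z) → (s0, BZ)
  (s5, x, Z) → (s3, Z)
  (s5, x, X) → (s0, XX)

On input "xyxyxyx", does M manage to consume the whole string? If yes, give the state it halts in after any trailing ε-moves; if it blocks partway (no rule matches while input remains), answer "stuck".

s0

(s0, xyxyxyx, Z)
  read x, top Z: go to s0, push BXZ → (s0, yxyxyx, BXZ)
  read y, top B: go to s0, push ε → (s0, xyxyx, XZ)
  read x, top X: go to s0, push BX → (s0, yxyx, BXZ)
  read y, top B: go to s0, push ε → (s0, xyx, XZ)
  read x, top X: go to s0, push BX → (s0, yx, BXZ)
  read y, top B: go to s0, push ε → (s0, x, XZ)
  read x, top X: go to s0, push BX → (s0, ε, BXZ)
All input consumed; M is in state s0.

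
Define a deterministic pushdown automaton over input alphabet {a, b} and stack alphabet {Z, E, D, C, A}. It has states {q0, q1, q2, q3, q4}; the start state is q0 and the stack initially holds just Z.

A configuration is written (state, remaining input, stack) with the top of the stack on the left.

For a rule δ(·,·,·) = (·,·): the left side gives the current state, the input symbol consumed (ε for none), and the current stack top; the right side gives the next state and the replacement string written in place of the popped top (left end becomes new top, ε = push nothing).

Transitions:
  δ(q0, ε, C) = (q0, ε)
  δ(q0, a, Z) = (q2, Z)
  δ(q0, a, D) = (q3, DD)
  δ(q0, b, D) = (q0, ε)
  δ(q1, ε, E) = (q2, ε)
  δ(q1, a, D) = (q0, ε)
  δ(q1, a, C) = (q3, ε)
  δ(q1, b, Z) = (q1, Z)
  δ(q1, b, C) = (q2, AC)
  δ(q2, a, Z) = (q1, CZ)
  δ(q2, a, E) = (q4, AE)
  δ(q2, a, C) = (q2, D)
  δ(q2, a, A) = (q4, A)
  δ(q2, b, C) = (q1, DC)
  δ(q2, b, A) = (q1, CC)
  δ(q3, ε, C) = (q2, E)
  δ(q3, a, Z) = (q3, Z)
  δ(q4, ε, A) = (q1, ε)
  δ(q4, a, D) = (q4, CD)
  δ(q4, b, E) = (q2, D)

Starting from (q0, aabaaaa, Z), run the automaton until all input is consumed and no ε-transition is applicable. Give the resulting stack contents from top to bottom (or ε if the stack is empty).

Z

(q0, aabaaaa, Z)
  read a, top Z: go to q2, push Z → (q2, abaaaa, Z)
  read a, top Z: go to q1, push CZ → (q1, baaaa, CZ)
  read b, top C: go to q2, push AC → (q2, aaaa, ACZ)
  read a, top A: go to q4, push A → (q4, aaa, ACZ)
  ε-move, top A: go to q1, push ε → (q1, aaa, CZ)
  read a, top C: go to q3, push ε → (q3, aa, Z)
  read a, top Z: go to q3, push Z → (q3, a, Z)
  read a, top Z: go to q3, push Z → (q3, ε, Z)
All input consumed in state q3 with stack Z.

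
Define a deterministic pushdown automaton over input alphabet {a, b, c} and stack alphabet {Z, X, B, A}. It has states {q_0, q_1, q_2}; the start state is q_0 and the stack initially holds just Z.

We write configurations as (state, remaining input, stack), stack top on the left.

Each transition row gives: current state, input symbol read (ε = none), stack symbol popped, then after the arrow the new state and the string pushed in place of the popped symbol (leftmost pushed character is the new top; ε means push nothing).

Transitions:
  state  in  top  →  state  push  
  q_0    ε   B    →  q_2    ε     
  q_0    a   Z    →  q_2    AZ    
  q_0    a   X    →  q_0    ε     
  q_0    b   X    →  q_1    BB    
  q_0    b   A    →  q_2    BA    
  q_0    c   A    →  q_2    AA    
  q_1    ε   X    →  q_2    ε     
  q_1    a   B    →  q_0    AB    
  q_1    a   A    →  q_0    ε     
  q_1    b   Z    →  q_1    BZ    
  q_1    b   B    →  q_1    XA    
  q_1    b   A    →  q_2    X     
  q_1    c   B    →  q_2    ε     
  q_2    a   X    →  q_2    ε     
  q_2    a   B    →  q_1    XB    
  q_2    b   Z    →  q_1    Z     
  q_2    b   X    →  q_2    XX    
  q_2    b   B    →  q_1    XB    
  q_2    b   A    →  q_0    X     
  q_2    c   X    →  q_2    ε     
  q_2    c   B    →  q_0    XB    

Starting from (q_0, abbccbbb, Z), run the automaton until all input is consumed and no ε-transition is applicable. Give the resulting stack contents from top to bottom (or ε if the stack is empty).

XBBZ

(q_0, abbccbbb, Z)
  read a, top Z: go to q_2, push AZ → (q_2, bbccbbb, AZ)
  read b, top A: go to q_0, push X → (q_0, bccbbb, XZ)
  read b, top X: go to q_1, push BB → (q_1, ccbbb, BBZ)
  read c, top B: go to q_2, push ε → (q_2, cbbb, BZ)
  read c, top B: go to q_0, push XB → (q_0, bbb, XBZ)
  read b, top X: go to q_1, push BB → (q_1, bb, BBBZ)
  read b, top B: go to q_1, push XA → (q_1, b, XABBZ)
  ε-move, top X: go to q_2, push ε → (q_2, b, ABBZ)
  read b, top A: go to q_0, push X → (q_0, ε, XBBZ)
All input consumed in state q_0 with stack XBBZ.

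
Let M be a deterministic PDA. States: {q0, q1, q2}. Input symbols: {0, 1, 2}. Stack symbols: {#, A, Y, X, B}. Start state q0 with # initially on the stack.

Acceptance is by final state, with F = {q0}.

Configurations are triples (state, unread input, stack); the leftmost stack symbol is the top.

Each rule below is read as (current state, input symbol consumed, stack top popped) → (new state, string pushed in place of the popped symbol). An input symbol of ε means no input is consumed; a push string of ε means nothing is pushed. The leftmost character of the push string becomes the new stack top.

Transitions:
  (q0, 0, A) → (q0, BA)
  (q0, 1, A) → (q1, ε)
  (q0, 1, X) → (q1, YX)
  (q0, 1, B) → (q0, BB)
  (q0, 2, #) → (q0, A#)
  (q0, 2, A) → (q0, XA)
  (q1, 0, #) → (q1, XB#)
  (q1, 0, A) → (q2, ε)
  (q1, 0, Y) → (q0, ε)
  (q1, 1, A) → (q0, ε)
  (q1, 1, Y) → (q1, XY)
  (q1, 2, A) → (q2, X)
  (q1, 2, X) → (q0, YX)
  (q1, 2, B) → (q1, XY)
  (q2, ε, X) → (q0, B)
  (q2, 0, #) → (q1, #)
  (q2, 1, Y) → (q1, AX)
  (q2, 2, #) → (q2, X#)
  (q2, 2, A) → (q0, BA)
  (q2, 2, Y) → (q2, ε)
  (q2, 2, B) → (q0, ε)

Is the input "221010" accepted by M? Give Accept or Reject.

(q0, 221010, #)
  read 2, top #: go to q0, push A# → (q0, 21010, A#)
  read 2, top A: go to q0, push XA → (q0, 1010, XA#)
  read 1, top X: go to q1, push YX → (q1, 010, YXA#)
  read 0, top Y: go to q0, push ε → (q0, 10, XA#)
  read 1, top X: go to q1, push YX → (q1, 0, YXA#)
  read 0, top Y: go to q0, push ε → (q0, ε, XA#)
All input consumed; state q0 ∈ F.

Accept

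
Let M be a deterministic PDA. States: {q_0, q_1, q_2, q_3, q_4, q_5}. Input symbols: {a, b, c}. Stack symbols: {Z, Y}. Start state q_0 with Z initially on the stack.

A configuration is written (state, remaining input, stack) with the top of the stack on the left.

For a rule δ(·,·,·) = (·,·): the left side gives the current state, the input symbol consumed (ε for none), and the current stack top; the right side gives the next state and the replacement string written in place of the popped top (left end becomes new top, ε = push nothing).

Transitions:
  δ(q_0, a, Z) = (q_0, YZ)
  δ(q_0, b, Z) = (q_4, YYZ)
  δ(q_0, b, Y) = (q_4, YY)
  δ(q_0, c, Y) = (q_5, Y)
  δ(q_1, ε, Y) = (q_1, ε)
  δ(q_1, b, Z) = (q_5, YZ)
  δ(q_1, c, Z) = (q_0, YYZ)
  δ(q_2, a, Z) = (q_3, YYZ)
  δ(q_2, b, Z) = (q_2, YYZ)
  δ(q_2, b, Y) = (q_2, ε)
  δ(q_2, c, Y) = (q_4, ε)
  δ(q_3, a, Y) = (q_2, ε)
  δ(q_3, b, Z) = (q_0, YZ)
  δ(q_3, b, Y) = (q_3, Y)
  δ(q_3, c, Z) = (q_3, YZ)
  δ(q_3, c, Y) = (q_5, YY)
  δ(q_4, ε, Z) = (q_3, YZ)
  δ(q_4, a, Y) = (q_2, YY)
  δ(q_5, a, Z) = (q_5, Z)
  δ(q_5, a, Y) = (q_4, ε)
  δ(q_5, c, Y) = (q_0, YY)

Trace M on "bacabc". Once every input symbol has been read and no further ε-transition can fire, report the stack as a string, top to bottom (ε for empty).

(q_0, bacabc, Z)
  read b, top Z: go to q_4, push YYZ → (q_4, acabc, YYZ)
  read a, top Y: go to q_2, push YY → (q_2, cabc, YYYZ)
  read c, top Y: go to q_4, push ε → (q_4, abc, YYZ)
  read a, top Y: go to q_2, push YY → (q_2, bc, YYYZ)
  read b, top Y: go to q_2, push ε → (q_2, c, YYZ)
  read c, top Y: go to q_4, push ε → (q_4, ε, YZ)
All input consumed in state q_4 with stack YZ.

YZ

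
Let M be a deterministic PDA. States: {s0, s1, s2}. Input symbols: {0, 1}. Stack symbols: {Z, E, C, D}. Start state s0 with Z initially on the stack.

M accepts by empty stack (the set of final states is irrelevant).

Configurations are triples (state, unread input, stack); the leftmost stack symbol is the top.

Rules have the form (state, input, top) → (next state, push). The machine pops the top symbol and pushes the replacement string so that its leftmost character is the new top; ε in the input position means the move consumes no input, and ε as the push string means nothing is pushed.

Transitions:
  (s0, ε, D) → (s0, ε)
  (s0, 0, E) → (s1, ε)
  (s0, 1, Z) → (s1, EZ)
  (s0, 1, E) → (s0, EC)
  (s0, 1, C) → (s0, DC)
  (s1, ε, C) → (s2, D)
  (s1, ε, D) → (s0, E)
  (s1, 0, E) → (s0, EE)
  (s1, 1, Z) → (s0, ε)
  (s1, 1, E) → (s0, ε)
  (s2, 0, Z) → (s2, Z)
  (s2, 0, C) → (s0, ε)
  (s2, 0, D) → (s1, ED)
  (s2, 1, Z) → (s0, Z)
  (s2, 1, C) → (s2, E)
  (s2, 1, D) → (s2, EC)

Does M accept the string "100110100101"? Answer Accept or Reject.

Accept

(s0, 100110100101, Z)
  read 1, top Z: go to s1, push EZ → (s1, 00110100101, EZ)
  read 0, top E: go to s0, push EE → (s0, 0110100101, EEZ)
  read 0, top E: go to s1, push ε → (s1, 110100101, EZ)
  read 1, top E: go to s0, push ε → (s0, 10100101, Z)
  read 1, top Z: go to s1, push EZ → (s1, 0100101, EZ)
  read 0, top E: go to s0, push EE → (s0, 100101, EEZ)
  read 1, top E: go to s0, push EC → (s0, 00101, ECEZ)
  read 0, top E: go to s1, push ε → (s1, 0101, CEZ)
  ε-move, top C: go to s2, push D → (s2, 0101, DEZ)
  read 0, top D: go to s1, push ED → (s1, 101, EDEZ)
  read 1, top E: go to s0, push ε → (s0, 01, DEZ)
  ε-move, top D: go to s0, push ε → (s0, 01, EZ)
  read 0, top E: go to s1, push ε → (s1, 1, Z)
  read 1, top Z: go to s0, push ε → (s0, ε, ε)
All input consumed and the stack is empty.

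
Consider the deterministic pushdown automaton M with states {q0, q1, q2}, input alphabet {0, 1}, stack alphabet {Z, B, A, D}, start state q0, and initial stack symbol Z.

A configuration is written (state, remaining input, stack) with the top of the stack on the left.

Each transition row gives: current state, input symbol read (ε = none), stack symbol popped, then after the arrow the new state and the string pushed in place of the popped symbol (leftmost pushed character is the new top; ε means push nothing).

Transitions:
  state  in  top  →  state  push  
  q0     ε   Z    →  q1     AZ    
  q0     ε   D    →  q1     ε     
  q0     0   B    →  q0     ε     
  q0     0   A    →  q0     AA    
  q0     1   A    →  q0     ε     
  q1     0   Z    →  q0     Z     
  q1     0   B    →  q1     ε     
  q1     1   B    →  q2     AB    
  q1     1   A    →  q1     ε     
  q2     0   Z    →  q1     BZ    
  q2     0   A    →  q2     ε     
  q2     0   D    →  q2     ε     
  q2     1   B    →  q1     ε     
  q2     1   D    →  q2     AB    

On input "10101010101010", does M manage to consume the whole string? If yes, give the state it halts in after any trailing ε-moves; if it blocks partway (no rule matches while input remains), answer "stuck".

q1

(q0, 10101010101010, Z)
  ε-move, top Z: go to q1, push AZ → (q1, 10101010101010, AZ)
  read 1, top A: go to q1, push ε → (q1, 0101010101010, Z)
  read 0, top Z: go to q0, push Z → (q0, 101010101010, Z)
  ε-move, top Z: go to q1, push AZ → (q1, 101010101010, AZ)
  read 1, top A: go to q1, push ε → (q1, 01010101010, Z)
  read 0, top Z: go to q0, push Z → (q0, 1010101010, Z)
  ε-move, top Z: go to q1, push AZ → (q1, 1010101010, AZ)
  read 1, top A: go to q1, push ε → (q1, 010101010, Z)
  read 0, top Z: go to q0, push Z → (q0, 10101010, Z)
  ε-move, top Z: go to q1, push AZ → (q1, 10101010, AZ)
  read 1, top A: go to q1, push ε → (q1, 0101010, Z)
  read 0, top Z: go to q0, push Z → (q0, 101010, Z)
  ε-move, top Z: go to q1, push AZ → (q1, 101010, AZ)
  read 1, top A: go to q1, push ε → (q1, 01010, Z)
  read 0, top Z: go to q0, push Z → (q0, 1010, Z)
  ε-move, top Z: go to q1, push AZ → (q1, 1010, AZ)
  read 1, top A: go to q1, push ε → (q1, 010, Z)
  read 0, top Z: go to q0, push Z → (q0, 10, Z)
  ε-move, top Z: go to q1, push AZ → (q1, 10, AZ)
  read 1, top A: go to q1, push ε → (q1, 0, Z)
  read 0, top Z: go to q0, push Z → (q0, ε, Z)
  ε-move, top Z: go to q1, push AZ → (q1, ε, AZ)
All input consumed; M is in state q1.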